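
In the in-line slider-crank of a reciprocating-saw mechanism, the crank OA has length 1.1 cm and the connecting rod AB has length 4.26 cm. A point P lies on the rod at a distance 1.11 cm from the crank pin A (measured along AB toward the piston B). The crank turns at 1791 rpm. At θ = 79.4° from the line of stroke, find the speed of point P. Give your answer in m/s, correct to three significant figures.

ω = 187.6 rad/s.  Crank-pin speed |V_A| = rω = 2.0631 m/s, perpendicular to OA.
Rod angle: sinφ = −(r/L) sinθ ⇒ φ = -14.703°; ω_rod = −rω cosθ/√(L²−r²sin²θ) = -9.2102 rad/s.
V_P = V_A + ω_rod × AP, with AP = 0.0111 m along the rod.
Components: V_Px = −rω sinθ − a·ω_rod·sinφ = -2.0538 m/s;  V_Py = rω cosθ + a·ω_rod·cosφ = +0.28062 m/s.
|V_P| = √(V_Px² + V_Py²) = 2.0729 m/s.

2.07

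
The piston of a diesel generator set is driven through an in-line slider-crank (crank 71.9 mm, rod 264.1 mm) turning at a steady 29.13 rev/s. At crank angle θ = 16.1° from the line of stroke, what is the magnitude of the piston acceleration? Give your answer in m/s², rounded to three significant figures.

ω = 2π·29.1 = 183 rad/s
x(θ) = r cosθ + √(L² − r² sin²θ); with ω constant, a = ω²·d²x/dθ².
d²x/dθ² = −r cosθ − r²(cos2θ)/√u − r⁴ sin²2θ/(4u^{3/2}),  u = L² − r² sin²θ = 0.0693512 m².
Substituting r = 0.0719 m, L = 0.2641 m, θ = 16.1°: d²x/dθ² = -0.085795 m.
a = ω²·d²x/dθ² = (183)²·(-0.085795) = -2874.1 m/s²;  |a| = 2874.1 m/s².

2870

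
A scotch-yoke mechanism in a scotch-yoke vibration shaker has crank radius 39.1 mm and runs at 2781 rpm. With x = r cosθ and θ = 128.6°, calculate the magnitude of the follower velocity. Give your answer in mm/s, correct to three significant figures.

8900

ω = 291.2 rad/s (from 2781 rpm).
x = r cosθ ⇒ ẋ = −rω sinθ.
|v| = rω|sinθ| = 0.0391·291.2·|sin 128.6°| = 8.8991 m/s = 8899.1 mm/s.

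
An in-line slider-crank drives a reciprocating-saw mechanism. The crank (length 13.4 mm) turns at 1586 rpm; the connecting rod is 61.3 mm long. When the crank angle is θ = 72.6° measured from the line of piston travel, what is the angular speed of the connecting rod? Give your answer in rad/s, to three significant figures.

11.1

ω = 166.1 rad/s (converted from 1586 rpm).
The rod makes angle φ with the slider axis where L sinφ = r sinθ; differentiating, L cosφ·φ̇ = r ω cosθ.
L cosφ = √(L² − r² sin²θ) = 0.059952 m.
|ω_rod| = r ω |cosθ| / √(L² − r² sin²θ) = 0.0134·166.1·0.29904/0.059952 = 11.101 rad/s.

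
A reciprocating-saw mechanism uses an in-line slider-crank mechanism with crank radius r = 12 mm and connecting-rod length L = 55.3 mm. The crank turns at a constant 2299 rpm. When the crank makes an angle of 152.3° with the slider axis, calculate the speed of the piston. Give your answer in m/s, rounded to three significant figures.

ω = 2π·2299/60 = 240.8 rad/s
For an in-line slider-crank, x = r cosθ + √(L² − r² sin²θ), so v = −rω sinθ·[1 + r cosθ/√(L² − r² sin²θ)].
With r = 0.012 m, L = 0.0553 m, θ = 152.3°: √(L² − r² sin²θ) = 0.055018 m.
v = −0.012·240.8·0.46484·[1 + 0.012·-0.88539/0.055018] = -1.0836 m/s.
|v| = 1.0836 m/s.

1.08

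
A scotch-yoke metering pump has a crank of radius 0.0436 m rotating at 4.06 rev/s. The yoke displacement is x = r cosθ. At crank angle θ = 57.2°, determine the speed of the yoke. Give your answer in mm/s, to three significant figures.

935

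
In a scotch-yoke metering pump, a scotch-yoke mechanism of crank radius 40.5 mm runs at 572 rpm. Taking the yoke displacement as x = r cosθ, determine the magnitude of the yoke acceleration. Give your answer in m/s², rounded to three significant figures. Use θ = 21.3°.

ω = 59.9 rad/s (from 572 rpm).
x = r cosθ ⇒ ẍ = −rω² cosθ (ω constant).
|a| = rω²|cosθ| = 0.0405·(59.9)²·|cos 21.3°| = 135.39 m/s².

135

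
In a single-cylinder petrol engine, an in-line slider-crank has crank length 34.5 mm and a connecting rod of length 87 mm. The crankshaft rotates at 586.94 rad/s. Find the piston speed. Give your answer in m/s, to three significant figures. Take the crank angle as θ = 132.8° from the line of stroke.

10.7

ω = 586.9 rad/s
For an in-line slider-crank, x = r cosθ + √(L² − r² sin²θ), so v = −rω sinθ·[1 + r cosθ/√(L² − r² sin²θ)].
With r = 0.0345 m, L = 0.087 m, θ = 132.8°: √(L² − r² sin²θ) = 0.083236 m.
v = −0.0345·586.9·0.73373·[1 + 0.0345·-0.67944/0.083236] = -10.673 m/s.
|v| = 10.673 m/s.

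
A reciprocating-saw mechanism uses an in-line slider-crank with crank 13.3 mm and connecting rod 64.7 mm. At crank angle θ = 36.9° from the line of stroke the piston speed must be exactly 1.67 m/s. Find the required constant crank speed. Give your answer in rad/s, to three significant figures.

179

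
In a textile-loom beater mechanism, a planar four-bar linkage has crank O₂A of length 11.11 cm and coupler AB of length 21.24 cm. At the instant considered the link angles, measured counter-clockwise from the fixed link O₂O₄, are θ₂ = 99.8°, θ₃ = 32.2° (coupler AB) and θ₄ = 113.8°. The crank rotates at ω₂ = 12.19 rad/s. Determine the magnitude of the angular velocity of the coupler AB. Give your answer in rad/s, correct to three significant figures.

1.56

ω₂ = 12.19 rad/s
Differentiating the loop-closure r₂e^{iθ₂}+r₃e^{iθ₃}=r₁+r₄e^{iθ₄} gives r₂ω₂e^{iθ₂}+r₃ω₃e^{iθ₃}=r₄ω₄e^{iθ₄}.
Eliminating the other unknown: ω₃ = r₂ω₂ sin(θ₄−θ₂) / [r₃ sin(θ₃−θ₄)].
Numerator sine = +0.24192; denominator sine = -0.98927.
Result = 0.1111·12.19·(+0.24192) / (0.2124·(-0.98927)) = -1.5593 rad/s; magnitude 1.5593 rad/s.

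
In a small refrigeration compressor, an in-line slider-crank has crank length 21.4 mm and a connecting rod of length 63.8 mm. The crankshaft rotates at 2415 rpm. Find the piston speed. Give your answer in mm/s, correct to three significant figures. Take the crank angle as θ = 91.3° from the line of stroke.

5370

ω = 2π·2415/60 = 252.9 rad/s
For an in-line slider-crank, x = r cosθ + √(L² − r² sin²θ), so v = −rω sinθ·[1 + r cosθ/√(L² − r² sin²θ)].
With r = 0.0214 m, L = 0.0638 m, θ = 91.3°: √(L² − r² sin²θ) = 0.060106 m.
v = −0.0214·252.9·0.99974·[1 + 0.0214·-0.02269/0.060106] = -5.3669 m/s.
|v| = 5.3669 m/s = 5366.9 mm/s.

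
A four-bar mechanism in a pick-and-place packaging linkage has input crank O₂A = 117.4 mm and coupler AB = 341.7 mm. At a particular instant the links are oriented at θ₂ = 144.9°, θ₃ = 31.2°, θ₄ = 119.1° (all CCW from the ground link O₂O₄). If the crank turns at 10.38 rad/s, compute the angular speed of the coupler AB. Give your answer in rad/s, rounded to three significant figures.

1.55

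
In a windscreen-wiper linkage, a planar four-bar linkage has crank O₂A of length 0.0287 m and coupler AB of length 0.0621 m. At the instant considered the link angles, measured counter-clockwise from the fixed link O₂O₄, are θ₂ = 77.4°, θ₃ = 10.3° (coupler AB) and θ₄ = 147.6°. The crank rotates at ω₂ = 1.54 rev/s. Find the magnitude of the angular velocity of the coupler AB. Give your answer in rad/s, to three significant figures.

ω₂ = 9.676 rad/s (from 1.54 rev/s).
Differentiating the loop-closure r₂e^{iθ₂}+r₃e^{iθ₃}=r₁+r₄e^{iθ₄} gives r₂ω₂e^{iθ₂}+r₃ω₃e^{iθ₃}=r₄ω₄e^{iθ₄}.
Eliminating the other unknown: ω₃ = r₂ω₂ sin(θ₄−θ₂) / [r₃ sin(θ₃−θ₄)].
Numerator sine = +0.94088; denominator sine = -0.67816.
Result = 0.0287·9.676·(+0.94088) / (0.0621·(-0.67816)) = -6.2043 rad/s; magnitude 6.2043 rad/s.

6.20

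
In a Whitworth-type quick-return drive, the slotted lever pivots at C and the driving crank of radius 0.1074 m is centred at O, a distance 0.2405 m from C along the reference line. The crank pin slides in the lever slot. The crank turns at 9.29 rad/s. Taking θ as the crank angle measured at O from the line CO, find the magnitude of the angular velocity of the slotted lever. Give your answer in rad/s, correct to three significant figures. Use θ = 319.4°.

2.66

ω = 9.29 rad/s
Crank pin A relative to C: A = (d + r cosθ, r sinθ); lever angle φ = atan2(r sinθ, d + r cosθ).
Differentiating tanφ: φ̇ = rω(d cosθ + r)/(d² + r² + 2dr cosθ).
d² + r² + 2dr cosθ = |CA|² = 0.108599 m²;  d cosθ + r = +0.29 m.
|ω_lever| = |0.1074·9.29·+0.29| / 0.108599 = 2.6644 rad/s.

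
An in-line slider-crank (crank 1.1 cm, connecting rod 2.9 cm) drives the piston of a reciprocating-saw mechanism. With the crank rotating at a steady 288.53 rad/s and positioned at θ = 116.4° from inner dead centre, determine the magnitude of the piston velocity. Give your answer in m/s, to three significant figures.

ω = 288.5 rad/s
For an in-line slider-crank, x = r cosθ + √(L² − r² sin²θ), so v = −rω sinθ·[1 + r cosθ/√(L² − r² sin²θ)].
With r = 0.011 m, L = 0.029 m, θ = 116.4°: √(L² − r² sin²θ) = 0.027275 m.
v = −0.011·288.5·0.89571·[1 + 0.011·-0.44464/0.027275] = -2.3331 m/s.
|v| = 2.3331 m/s.

2.33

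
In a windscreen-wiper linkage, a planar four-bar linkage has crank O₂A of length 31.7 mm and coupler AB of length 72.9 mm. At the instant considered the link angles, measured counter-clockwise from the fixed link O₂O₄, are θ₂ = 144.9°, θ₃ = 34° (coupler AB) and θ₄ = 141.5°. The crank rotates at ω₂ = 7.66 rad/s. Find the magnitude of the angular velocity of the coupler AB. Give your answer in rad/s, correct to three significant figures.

0.207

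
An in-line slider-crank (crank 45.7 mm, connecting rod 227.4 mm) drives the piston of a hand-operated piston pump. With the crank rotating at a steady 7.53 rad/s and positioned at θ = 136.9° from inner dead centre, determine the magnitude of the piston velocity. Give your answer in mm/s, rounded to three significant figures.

200

ω = 7.53 rad/s
For an in-line slider-crank, x = r cosθ + √(L² − r² sin²θ), so v = −rω sinθ·[1 + r cosθ/√(L² − r² sin²θ)].
With r = 0.0457 m, L = 0.2274 m, θ = 136.9°: √(L² − r² sin²θ) = 0.22525 m.
v = −0.0457·7.53·0.68327·[1 + 0.0457·-0.73016/0.22525] = -0.2003 m/s.
|v| = 0.2003 m/s = 200.3 mm/s.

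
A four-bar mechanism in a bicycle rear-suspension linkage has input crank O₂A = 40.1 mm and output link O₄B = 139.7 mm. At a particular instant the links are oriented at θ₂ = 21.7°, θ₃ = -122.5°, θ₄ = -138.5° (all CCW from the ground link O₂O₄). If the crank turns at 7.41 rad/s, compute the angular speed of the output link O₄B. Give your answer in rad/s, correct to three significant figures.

4.51

ω₂ = 7.41 rad/s
Differentiating the loop-closure r₂e^{iθ₂}+r₃e^{iθ₃}=r₁+r₄e^{iθ₄} gives r₂ω₂e^{iθ₂}+r₃ω₃e^{iθ₃}=r₄ω₄e^{iθ₄}.
Eliminating the other unknown: ω₄ = r₂ω₂ sin(θ₂−θ₃) / [r₄ sin(θ₄−θ₃)].
Numerator sine = +0.58496; denominator sine = -0.27564.
Result = 0.0401·7.41·(+0.58496) / (0.1397·(-0.27564)) = -4.5139 rad/s; magnitude 4.5139 rad/s.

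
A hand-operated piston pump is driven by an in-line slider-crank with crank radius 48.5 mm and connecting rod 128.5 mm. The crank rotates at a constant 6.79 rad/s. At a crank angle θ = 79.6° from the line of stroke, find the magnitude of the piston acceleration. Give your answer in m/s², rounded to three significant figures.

ω = 6.79 rad/s
x(θ) = r cosθ + √(L² − r² sin²θ); with ω constant, a = ω²·d²x/dθ².
d²x/dθ² = −r cosθ − r²(cos2θ)/√u − r⁴ sin²2θ/(4u^{3/2}),  u = L² − r² sin²θ = 0.0142367 m².
Substituting r = 0.0485 m, L = 0.1285 m, θ = 79.6°: d²x/dθ² = +0.0095715 m.
a = ω²·d²x/dθ² = (6.79)²·(+0.0095715) = +0.44128 m/s²;  |a| = 0.44128 m/s².

0.441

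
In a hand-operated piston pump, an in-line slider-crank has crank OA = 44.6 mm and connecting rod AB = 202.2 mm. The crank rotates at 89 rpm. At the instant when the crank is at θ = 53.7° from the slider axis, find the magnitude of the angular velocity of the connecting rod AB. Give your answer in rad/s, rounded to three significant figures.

1.24

ω = 9.32 rad/s (converted from 89 rpm).
The rod makes angle φ with the slider axis where L sinφ = r sinθ; differentiating, L cosφ·φ̇ = r ω cosθ.
L cosφ = √(L² − r² sin²θ) = 0.19898 m.
|ω_rod| = r ω |cosθ| / √(L² − r² sin²θ) = 0.0446·9.32·0.59201/0.19898 = 1.2367 rad/s.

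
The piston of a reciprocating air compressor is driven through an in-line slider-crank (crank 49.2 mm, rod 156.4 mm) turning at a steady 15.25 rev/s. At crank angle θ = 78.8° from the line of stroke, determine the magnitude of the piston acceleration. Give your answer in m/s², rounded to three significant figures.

49.8

ω = 2π·15.2 = 95.82 rad/s
x(θ) = r cosθ + √(L² − r² sin²θ); with ω constant, a = ω²·d²x/dθ².
d²x/dθ² = −r cosθ − r²(cos2θ)/√u − r⁴ sin²2θ/(4u^{3/2}),  u = L² − r² sin²θ = 0.0221316 m².
Substituting r = 0.0492 m, L = 0.1564 m, θ = 78.8°: d²x/dθ² = +0.0054227 m.
a = ω²·d²x/dθ² = (95.82)²·(+0.0054227) = +49.787 m/s²;  |a| = 49.787 m/s².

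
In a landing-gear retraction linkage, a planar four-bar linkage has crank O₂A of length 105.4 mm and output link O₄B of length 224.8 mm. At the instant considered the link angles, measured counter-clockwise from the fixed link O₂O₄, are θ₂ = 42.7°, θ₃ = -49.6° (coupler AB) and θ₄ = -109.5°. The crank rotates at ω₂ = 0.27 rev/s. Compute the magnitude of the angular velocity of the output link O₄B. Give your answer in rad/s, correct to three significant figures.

0.919

ω₂ = 1.696 rad/s (from 0.27 rev/s).
Differentiating the loop-closure r₂e^{iθ₂}+r₃e^{iθ₃}=r₁+r₄e^{iθ₄} gives r₂ω₂e^{iθ₂}+r₃ω₃e^{iθ₃}=r₄ω₄e^{iθ₄}.
Eliminating the other unknown: ω₄ = r₂ω₂ sin(θ₂−θ₃) / [r₄ sin(θ₄−θ₃)].
Numerator sine = +0.99919; denominator sine = -0.86515.
Result = 0.1054·1.696·(+0.99919) / (0.2248·(-0.86515)) = -0.91864 rad/s; magnitude 0.91864 rad/s.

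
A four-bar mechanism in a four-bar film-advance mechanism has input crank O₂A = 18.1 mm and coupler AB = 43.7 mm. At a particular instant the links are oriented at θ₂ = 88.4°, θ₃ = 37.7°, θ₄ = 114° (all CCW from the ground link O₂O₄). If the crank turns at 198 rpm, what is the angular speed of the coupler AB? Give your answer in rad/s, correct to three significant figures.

3.82

ω₂ = 20.73 rad/s (from 198 rpm).
Differentiating the loop-closure r₂e^{iθ₂}+r₃e^{iθ₃}=r₁+r₄e^{iθ₄} gives r₂ω₂e^{iθ₂}+r₃ω₃e^{iθ₃}=r₄ω₄e^{iθ₄}.
Eliminating the other unknown: ω₃ = r₂ω₂ sin(θ₄−θ₂) / [r₃ sin(θ₃−θ₄)].
Numerator sine = +0.43209; denominator sine = -0.97155.
Result = 0.0181·20.73·(+0.43209) / (0.0437·(-0.97155)) = -3.8194 rad/s; magnitude 3.8194 rad/s.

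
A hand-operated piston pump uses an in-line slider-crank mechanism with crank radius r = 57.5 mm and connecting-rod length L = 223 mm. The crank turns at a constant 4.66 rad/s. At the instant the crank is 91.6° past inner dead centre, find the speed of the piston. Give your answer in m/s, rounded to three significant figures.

ω = 4.66 rad/s
For an in-line slider-crank, x = r cosθ + √(L² − r² sin²θ), so v = −rω sinθ·[1 + r cosθ/√(L² − r² sin²θ)].
With r = 0.0575 m, L = 0.223 m, θ = 91.6°: √(L² − r² sin²θ) = 0.21547 m.
v = −0.0575·4.66·0.99961·[1 + 0.0575·-0.02792/0.21547] = -0.26585 m/s.
|v| = 0.26585 m/s.

0.266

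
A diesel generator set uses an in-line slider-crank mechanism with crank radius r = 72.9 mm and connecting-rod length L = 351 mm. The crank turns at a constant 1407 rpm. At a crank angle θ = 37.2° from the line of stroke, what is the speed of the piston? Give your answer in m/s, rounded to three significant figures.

ω = 2π·1407/60 = 147.3 rad/s
For an in-line slider-crank, x = r cosθ + √(L² − r² sin²θ), so v = −rω sinθ·[1 + r cosθ/√(L² − r² sin²θ)].
With r = 0.0729 m, L = 0.351 m, θ = 37.2°: √(L² − r² sin²θ) = 0.34822 m.
v = −0.0729·147.3·0.60460·[1 + 0.0729·0.79653/0.34822] = -7.577 m/s.
|v| = 7.577 m/s.

7.58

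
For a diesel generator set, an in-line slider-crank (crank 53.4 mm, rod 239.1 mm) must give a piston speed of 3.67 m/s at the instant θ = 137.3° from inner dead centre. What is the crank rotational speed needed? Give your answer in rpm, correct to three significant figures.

For an in-line slider-crank, |v_piston| = rω|sinθ|·[1 + r cosθ/√(L² − r² sin²θ)].
With r = 0.0534 m, L = 0.2391 m, θ = 137.3°: the bracketed kinematic factor |dx/dθ| = 0.0302 m.
ω = v/|dx/dθ| = 3.67/0.0302 = 121.52 rad/s.
N = 60ω/(2π) = 1160.4 rpm.

1160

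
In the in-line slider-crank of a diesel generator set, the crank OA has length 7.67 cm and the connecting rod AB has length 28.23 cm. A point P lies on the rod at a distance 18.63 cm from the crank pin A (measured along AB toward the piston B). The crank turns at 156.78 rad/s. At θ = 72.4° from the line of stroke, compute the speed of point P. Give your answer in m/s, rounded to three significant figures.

12.2

ω = 156.8 rad/s.  Crank-pin speed |V_A| = rω = 12.025 m/s, perpendicular to OA.
Rod angle: sinφ = −(r/L) sinθ ⇒ φ = -15.009°; ω_rod = −rω cosθ/√(L²−r²sin²θ) = -13.335 rad/s.
V_P = V_A + ω_rod × AP, with AP = 0.1863 m along the rod.
Components: V_Px = −rω sinθ − a·ω_rod·sinφ = -12.106 m/s;  V_Py = rω cosθ + a·ω_rod·cosφ = +1.2365 m/s.
|V_P| = √(V_Px² + V_Py²) = 12.169 m/s.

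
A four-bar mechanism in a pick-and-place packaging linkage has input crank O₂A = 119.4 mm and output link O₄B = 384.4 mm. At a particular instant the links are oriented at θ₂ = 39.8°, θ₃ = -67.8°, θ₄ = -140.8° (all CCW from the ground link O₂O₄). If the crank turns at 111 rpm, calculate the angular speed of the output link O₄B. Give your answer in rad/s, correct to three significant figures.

ω₂ = 11.62 rad/s (from 111 rpm).
Differentiating the loop-closure r₂e^{iθ₂}+r₃e^{iθ₃}=r₁+r₄e^{iθ₄} gives r₂ω₂e^{iθ₂}+r₃ω₃e^{iθ₃}=r₄ω₄e^{iθ₄}.
Eliminating the other unknown: ω₄ = r₂ω₂ sin(θ₂−θ₃) / [r₄ sin(θ₄−θ₃)].
Numerator sine = +0.95319; denominator sine = -0.95630.
Result = 0.1194·11.62·(+0.95319) / (0.3844·(-0.95630)) = -3.5988 rad/s; magnitude 3.5988 rad/s.

3.60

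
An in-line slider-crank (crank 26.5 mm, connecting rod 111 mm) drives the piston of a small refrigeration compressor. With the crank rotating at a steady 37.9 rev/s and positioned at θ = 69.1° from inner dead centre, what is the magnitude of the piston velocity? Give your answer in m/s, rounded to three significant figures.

6.41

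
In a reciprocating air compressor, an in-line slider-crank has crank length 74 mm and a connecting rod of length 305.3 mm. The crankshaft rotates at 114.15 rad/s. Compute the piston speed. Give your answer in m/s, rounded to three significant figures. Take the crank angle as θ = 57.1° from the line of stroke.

8.05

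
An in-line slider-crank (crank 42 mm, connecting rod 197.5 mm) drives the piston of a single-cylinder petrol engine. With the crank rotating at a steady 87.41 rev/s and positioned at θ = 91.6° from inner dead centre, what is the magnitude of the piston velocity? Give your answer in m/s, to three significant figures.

ω = 2π·87.4 = 549.2 rad/s
For an in-line slider-crank, x = r cosθ + √(L² − r² sin²θ), so v = −rω sinθ·[1 + r cosθ/√(L² − r² sin²θ)].
With r = 0.042 m, L = 0.1975 m, θ = 91.6°: √(L² − r² sin²θ) = 0.19299 m.
v = −0.042·549.2·0.99961·[1 + 0.042·-0.02792/0.19299] = -22.918 m/s.
|v| = 22.918 m/s.

22.9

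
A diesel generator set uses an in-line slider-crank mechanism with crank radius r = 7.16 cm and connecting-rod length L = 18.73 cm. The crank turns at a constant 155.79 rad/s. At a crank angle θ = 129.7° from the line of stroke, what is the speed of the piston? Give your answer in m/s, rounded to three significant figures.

6.39

ω = 155.8 rad/s
For an in-line slider-crank, x = r cosθ + √(L² − r² sin²θ), so v = −rω sinθ·[1 + r cosθ/√(L² − r² sin²θ)].
With r = 0.0716 m, L = 0.1873 m, θ = 129.7°: √(L² − r² sin²θ) = 0.17902 m.
v = −0.0716·155.8·0.76940·[1 + 0.0716·-0.63877/0.17902] = -6.3897 m/s.
|v| = 6.3897 m/s.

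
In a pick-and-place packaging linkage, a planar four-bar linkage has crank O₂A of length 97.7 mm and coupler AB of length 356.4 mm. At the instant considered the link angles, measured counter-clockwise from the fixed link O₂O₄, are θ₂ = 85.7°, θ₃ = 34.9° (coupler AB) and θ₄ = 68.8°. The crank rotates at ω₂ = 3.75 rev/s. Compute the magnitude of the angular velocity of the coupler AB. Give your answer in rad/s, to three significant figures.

ω₂ = 23.56 rad/s (from 3.75 rev/s).
Differentiating the loop-closure r₂e^{iθ₂}+r₃e^{iθ₃}=r₁+r₄e^{iθ₄} gives r₂ω₂e^{iθ₂}+r₃ω₃e^{iθ₃}=r₄ω₄e^{iθ₄}.
Eliminating the other unknown: ω₃ = r₂ω₂ sin(θ₄−θ₂) / [r₃ sin(θ₃−θ₄)].
Numerator sine = -0.29070; denominator sine = -0.55775.
Result = 0.0977·23.56·(-0.29070) / (0.3564·(-0.55775)) = +3.3665 rad/s; magnitude 3.3665 rad/s.

3.37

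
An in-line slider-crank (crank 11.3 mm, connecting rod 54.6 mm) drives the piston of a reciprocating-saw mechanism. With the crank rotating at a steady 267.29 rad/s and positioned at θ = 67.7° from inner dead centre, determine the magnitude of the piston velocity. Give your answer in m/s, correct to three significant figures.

ω = 267.3 rad/s
For an in-line slider-crank, x = r cosθ + √(L² − r² sin²θ), so v = −rω sinθ·[1 + r cosθ/√(L² − r² sin²θ)].
With r = 0.0113 m, L = 0.0546 m, θ = 67.7°: √(L² − r² sin²θ) = 0.05359 m.
v = −0.0113·267.3·0.92521·[1 + 0.0113·0.37946/0.05359] = -3.0181 m/s.
|v| = 3.0181 m/s.

3.02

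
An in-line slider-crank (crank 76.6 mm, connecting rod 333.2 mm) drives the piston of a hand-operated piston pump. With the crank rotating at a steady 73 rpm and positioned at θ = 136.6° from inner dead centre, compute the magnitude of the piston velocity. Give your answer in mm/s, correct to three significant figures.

334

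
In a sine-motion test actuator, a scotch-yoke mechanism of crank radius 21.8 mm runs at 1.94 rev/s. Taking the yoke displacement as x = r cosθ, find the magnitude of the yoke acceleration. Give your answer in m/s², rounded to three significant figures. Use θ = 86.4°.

ω = 12.19 rad/s (from 1.94 rev/s).
x = r cosθ ⇒ ẍ = −rω² cosθ (ω constant).
|a| = rω²|cosθ| = 0.0218·(12.19)²·|cos 86.4°| = 0.20338 m/s².

0.203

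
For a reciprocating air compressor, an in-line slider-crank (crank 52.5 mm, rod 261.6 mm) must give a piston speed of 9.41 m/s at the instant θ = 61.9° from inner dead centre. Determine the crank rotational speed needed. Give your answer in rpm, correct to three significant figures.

For an in-line slider-crank, |v_piston| = rω|sinθ|·[1 + r cosθ/√(L² − r² sin²θ)].
With r = 0.0525 m, L = 0.2616 m, θ = 61.9°: the bracketed kinematic factor |dx/dθ| = 0.05076 m.
ω = v/|dx/dθ| = 9.41/0.05076 = 185.38 rad/s.
N = 60ω/(2π) = 1770.3 rpm.

1770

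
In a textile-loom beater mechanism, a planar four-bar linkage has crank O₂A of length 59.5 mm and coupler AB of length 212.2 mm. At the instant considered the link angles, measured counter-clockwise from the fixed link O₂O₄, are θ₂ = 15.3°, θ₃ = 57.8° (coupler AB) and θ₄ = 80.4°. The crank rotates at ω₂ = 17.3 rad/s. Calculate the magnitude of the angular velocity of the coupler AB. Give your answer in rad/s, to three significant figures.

11.4

ω₂ = 17.3 rad/s
Differentiating the loop-closure r₂e^{iθ₂}+r₃e^{iθ₃}=r₁+r₄e^{iθ₄} gives r₂ω₂e^{iθ₂}+r₃ω₃e^{iθ₃}=r₄ω₄e^{iθ₄}.
Eliminating the other unknown: ω₃ = r₂ω₂ sin(θ₄−θ₂) / [r₃ sin(θ₃−θ₄)].
Numerator sine = +0.90704; denominator sine = -0.38430.
Result = 0.0595·17.3·(+0.90704) / (0.2122·(-0.38430)) = -11.449 rad/s; magnitude 11.449 rad/s.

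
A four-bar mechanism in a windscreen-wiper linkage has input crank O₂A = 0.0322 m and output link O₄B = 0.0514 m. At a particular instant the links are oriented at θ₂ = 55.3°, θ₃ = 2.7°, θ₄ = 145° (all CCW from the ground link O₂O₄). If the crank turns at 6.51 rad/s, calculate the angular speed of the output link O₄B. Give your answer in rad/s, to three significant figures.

5.30

ω₂ = 6.51 rad/s
Differentiating the loop-closure r₂e^{iθ₂}+r₃e^{iθ₃}=r₁+r₄e^{iθ₄} gives r₂ω₂e^{iθ₂}+r₃ω₃e^{iθ₃}=r₄ω₄e^{iθ₄}.
Eliminating the other unknown: ω₄ = r₂ω₂ sin(θ₂−θ₃) / [r₄ sin(θ₄−θ₃)].
Numerator sine = +0.79441; denominator sine = +0.61153.
Result = 0.0322·6.51·(+0.79441) / (0.0514·(+0.61153)) = +5.2979 rad/s; magnitude 5.2979 rad/s.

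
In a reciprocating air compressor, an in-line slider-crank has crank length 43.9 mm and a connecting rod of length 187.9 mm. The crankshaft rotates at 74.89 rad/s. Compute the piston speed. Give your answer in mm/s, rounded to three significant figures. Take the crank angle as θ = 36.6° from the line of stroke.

ω = 74.89 rad/s
For an in-line slider-crank, x = r cosθ + √(L² − r² sin²θ), so v = −rω sinθ·[1 + r cosθ/√(L² − r² sin²θ)].
With r = 0.0439 m, L = 0.1879 m, θ = 36.6°: √(L² − r² sin²θ) = 0.18607 m.
v = −0.0439·74.89·0.59622·[1 + 0.0439·0.80282/0.18607] = -2.3315 m/s.
|v| = 2.3315 m/s = 2331.5 mm/s.

2330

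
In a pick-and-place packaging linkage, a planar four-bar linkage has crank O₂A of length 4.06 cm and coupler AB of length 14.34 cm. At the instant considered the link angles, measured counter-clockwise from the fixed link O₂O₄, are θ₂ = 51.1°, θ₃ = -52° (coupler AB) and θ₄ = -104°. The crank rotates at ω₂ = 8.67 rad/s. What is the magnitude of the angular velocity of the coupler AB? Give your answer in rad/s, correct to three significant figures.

1.31

ω₂ = 8.67 rad/s
Differentiating the loop-closure r₂e^{iθ₂}+r₃e^{iθ₃}=r₁+r₄e^{iθ₄} gives r₂ω₂e^{iθ₂}+r₃ω₃e^{iθ₃}=r₄ω₄e^{iθ₄}.
Eliminating the other unknown: ω₃ = r₂ω₂ sin(θ₄−θ₂) / [r₃ sin(θ₃−θ₄)].
Numerator sine = -0.42104; denominator sine = +0.78801.
Result = 0.0406·8.67·(-0.42104) / (0.1434·(+0.78801)) = -1.3115 rad/s; magnitude 1.3115 rad/s.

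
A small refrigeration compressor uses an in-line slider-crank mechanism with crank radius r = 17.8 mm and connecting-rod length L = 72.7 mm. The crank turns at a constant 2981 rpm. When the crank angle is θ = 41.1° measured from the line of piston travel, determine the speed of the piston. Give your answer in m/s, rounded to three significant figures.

ω = 2π·2981/60 = 312.2 rad/s
For an in-line slider-crank, x = r cosθ + √(L² − r² sin²θ), so v = −rω sinθ·[1 + r cosθ/√(L² − r² sin²θ)].
With r = 0.0178 m, L = 0.0727 m, θ = 41.1°: √(L² − r² sin²θ) = 0.071752 m.
v = −0.0178·312.2·0.65738·[1 + 0.0178·0.75356/0.071752] = -4.3356 m/s.
|v| = 4.3356 m/s.

4.34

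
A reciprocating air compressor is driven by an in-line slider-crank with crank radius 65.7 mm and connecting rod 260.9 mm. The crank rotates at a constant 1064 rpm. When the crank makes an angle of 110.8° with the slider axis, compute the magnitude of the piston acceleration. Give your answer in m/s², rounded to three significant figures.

ω = 2π·1064/60 = 111.4 rad/s
x(θ) = r cosθ + √(L² − r² sin²θ); with ω constant, a = ω²·d²x/dθ².
d²x/dθ² = −r cosθ − r²(cos2θ)/√u − r⁴ sin²2θ/(4u^{3/2}),  u = L² − r² sin²θ = 0.0642966 m².
Substituting r = 0.0657 m, L = 0.2609 m, θ = 110.8°: d²x/dθ² = +0.035934 m.
a = ω²·d²x/dθ² = (111.4)²·(+0.035934) = +446.12 m/s²;  |a| = 446.12 m/s².

446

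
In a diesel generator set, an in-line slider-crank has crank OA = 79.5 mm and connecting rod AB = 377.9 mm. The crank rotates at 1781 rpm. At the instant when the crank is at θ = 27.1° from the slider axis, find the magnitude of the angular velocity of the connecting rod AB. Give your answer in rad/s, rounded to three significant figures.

ω = 186.5 rad/s (converted from 1781 rpm).
The rod makes angle φ with the slider axis where L sinφ = r sinθ; differentiating, L cosφ·φ̇ = r ω cosθ.
L cosφ = √(L² − r² sin²θ) = 0.37616 m.
|ω_rod| = r ω |cosθ| / √(L² − r² sin²θ) = 0.0795·186.5·0.89021/0.37616 = 35.09 rad/s.

35.1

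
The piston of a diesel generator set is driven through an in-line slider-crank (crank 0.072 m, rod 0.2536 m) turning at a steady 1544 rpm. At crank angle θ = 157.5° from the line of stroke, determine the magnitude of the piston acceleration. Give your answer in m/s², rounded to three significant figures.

ω = 2π·1544/60 = 161.7 rad/s
x(θ) = r cosθ + √(L² − r² sin²θ); with ω constant, a = ω²·d²x/dθ².
d²x/dθ² = −r cosθ − r²(cos2θ)/√u − r⁴ sin²2θ/(4u^{3/2}),  u = L² − r² sin²θ = 0.0635538 m².
Substituting r = 0.072 m, L = 0.2536 m, θ = 157.5°: d²x/dθ² = +0.051769 m.
a = ω²·d²x/dθ² = (161.7)²·(+0.051769) = +1353.4 m/s²;  |a| = 1353.4 m/s².

1350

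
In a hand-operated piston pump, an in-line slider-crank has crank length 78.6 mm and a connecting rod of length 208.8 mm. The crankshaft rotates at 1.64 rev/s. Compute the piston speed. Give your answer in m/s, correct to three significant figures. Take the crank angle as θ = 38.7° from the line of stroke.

0.659

ω = 2π·1.64 = 10.3 rad/s
For an in-line slider-crank, x = r cosθ + √(L² − r² sin²θ), so v = −rω sinθ·[1 + r cosθ/√(L² − r² sin²θ)].
With r = 0.0786 m, L = 0.2088 m, θ = 38.7°: √(L² − r² sin²θ) = 0.20293 m.
v = −0.0786·10.3·0.62524·[1 + 0.0786·0.78043/0.20293] = -0.65947 m/s.
|v| = 0.65947 m/s.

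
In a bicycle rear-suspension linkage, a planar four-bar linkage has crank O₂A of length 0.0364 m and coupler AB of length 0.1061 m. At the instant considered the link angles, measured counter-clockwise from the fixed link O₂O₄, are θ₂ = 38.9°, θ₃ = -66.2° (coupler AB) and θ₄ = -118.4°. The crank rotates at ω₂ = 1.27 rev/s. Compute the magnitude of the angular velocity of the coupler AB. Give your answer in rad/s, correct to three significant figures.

ω₂ = 7.98 rad/s (from 1.27 rev/s).
Differentiating the loop-closure r₂e^{iθ₂}+r₃e^{iθ₃}=r₁+r₄e^{iθ₄} gives r₂ω₂e^{iθ₂}+r₃ω₃e^{iθ₃}=r₄ω₄e^{iθ₄}.
Eliminating the other unknown: ω₃ = r₂ω₂ sin(θ₄−θ₂) / [r₃ sin(θ₃−θ₄)].
Numerator sine = -0.38591; denominator sine = +0.79016.
Result = 0.0364·7.98·(-0.38591) / (0.1061·(+0.79016)) = -1.337 rad/s; magnitude 1.337 rad/s.

1.34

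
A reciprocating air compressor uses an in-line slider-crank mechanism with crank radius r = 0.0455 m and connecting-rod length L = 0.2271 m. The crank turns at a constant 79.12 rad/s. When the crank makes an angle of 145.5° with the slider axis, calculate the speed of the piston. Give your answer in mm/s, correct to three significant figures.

ω = 79.12 rad/s
For an in-line slider-crank, x = r cosθ + √(L² − r² sin²θ), so v = −rω sinθ·[1 + r cosθ/√(L² − r² sin²θ)].
With r = 0.0455 m, L = 0.2271 m, θ = 145.5°: √(L² − r² sin²θ) = 0.22563 m.
v = −0.0455·79.12·0.56641·[1 + 0.0455·-0.82413/0.22563] = -1.7002 m/s.
|v| = 1.7002 m/s = 1700.2 mm/s.

1700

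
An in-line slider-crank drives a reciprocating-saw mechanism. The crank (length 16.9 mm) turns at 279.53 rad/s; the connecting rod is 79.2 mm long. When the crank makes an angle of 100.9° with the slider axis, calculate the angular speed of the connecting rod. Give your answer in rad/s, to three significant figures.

ω = 279.5 rad/s
The rod makes angle φ with the slider axis where L sinφ = r sinθ; differentiating, L cosφ·φ̇ = r ω cosθ.
L cosφ = √(L² − r² sin²θ) = 0.077442 m.
|ω_rod| = r ω |cosθ| / √(L² − r² sin²θ) = 0.0169·279.5·0.18910/0.077442 = 11.535 rad/s.

11.5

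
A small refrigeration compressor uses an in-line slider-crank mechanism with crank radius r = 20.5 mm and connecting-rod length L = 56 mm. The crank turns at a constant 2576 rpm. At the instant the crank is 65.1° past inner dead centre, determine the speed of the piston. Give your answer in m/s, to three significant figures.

5.84

ω = 2π·2576/60 = 269.8 rad/s
For an in-line slider-crank, x = r cosθ + √(L² − r² sin²θ), so v = −rω sinθ·[1 + r cosθ/√(L² − r² sin²θ)].
With r = 0.0205 m, L = 0.056 m, θ = 65.1°: √(L² − r² sin²θ) = 0.052823 m.
v = −0.0205·269.8·0.90704·[1 + 0.0205·0.42104/0.052823] = -5.8356 m/s.
|v| = 5.8356 m/s.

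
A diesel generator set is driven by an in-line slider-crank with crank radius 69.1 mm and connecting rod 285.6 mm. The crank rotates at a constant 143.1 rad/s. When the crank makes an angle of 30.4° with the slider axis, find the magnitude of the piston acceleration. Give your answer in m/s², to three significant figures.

1390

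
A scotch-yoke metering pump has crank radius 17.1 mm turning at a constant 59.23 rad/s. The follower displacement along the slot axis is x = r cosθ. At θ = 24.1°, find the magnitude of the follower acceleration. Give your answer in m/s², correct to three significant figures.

54.8

ω = 59.23 rad/s
x = r cosθ ⇒ ẍ = −rω² cosθ (ω constant).
|a| = rω²|cosθ| = 0.0171·(59.23)²·|cos 24.1°| = 54.761 m/s².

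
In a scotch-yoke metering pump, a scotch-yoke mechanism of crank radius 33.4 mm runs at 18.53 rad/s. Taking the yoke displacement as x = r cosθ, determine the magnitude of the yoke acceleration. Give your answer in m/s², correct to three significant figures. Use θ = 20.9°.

10.7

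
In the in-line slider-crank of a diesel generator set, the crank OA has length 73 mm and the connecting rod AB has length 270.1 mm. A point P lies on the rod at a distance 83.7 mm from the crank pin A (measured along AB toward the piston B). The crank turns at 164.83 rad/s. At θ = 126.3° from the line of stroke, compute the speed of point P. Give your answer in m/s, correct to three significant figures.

10.4

ω = 164.8 rad/s.  Crank-pin speed |V_A| = rω = 12.033 m/s, perpendicular to OA.
Rod angle: sinφ = −(r/L) sinθ ⇒ φ = -12.581°; ω_rod = −rω cosθ/√(L²−r²sin²θ) = +27.022 rad/s.
V_P = V_A + ω_rod × AP, with AP = 0.0837 m along the rod.
Components: V_Px = −rω sinθ − a·ω_rod·sinφ = -9.2048 m/s;  V_Py = rω cosθ + a·ω_rod·cosφ = -4.916 m/s.
|V_P| = √(V_Px² + V_Py²) = 10.435 m/s.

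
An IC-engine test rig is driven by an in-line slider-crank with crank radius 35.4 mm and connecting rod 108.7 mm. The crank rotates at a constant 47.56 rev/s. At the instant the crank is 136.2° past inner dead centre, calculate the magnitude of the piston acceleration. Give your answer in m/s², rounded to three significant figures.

2210

ω = 2π·47.6 = 298.8 rad/s
x(θ) = r cosθ + √(L² − r² sin²θ); with ω constant, a = ω²·d²x/dθ².
d²x/dθ² = −r cosθ − r²(cos2θ)/√u − r⁴ sin²2θ/(4u^{3/2}),  u = L² − r² sin²θ = 0.0112153 m².
Substituting r = 0.0354 m, L = 0.1087 m, θ = 136.2°: d²x/dθ² = +0.024725 m.
a = ω²·d²x/dθ² = (298.8)²·(+0.024725) = +2207.9 m/s²;  |a| = 2207.9 m/s².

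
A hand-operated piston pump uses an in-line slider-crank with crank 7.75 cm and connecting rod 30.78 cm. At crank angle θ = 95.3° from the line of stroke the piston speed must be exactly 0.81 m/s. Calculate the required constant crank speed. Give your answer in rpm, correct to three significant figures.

103

For an in-line slider-crank, |v_piston| = rω|sinθ|·[1 + r cosθ/√(L² − r² sin²θ)].
With r = 0.0775 m, L = 0.3078 m, θ = 95.3°: the bracketed kinematic factor |dx/dθ| = 0.075315 m.
ω = v/|dx/dθ| = 0.81/0.075315 = 10.755 rad/s.
N = 60ω/(2π) = 102.7 rpm.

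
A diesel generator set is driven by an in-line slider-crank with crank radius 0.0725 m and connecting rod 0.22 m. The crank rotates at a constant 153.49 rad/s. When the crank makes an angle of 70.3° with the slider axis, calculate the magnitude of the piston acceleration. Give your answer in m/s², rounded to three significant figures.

ω = 153.5 rad/s
x(θ) = r cosθ + √(L² − r² sin²θ); with ω constant, a = ω²·d²x/dθ².
d²x/dθ² = −r cosθ − r²(cos2θ)/√u − r⁴ sin²2θ/(4u^{3/2}),  u = L² − r² sin²θ = 0.043741 m².
Substituting r = 0.0725 m, L = 0.22 m, θ = 70.3°: d²x/dθ² = -0.0053231 m.
a = ω²·d²x/dθ² = (153.5)²·(-0.0053231) = -125.41 m/s²;  |a| = 125.41 m/s².

125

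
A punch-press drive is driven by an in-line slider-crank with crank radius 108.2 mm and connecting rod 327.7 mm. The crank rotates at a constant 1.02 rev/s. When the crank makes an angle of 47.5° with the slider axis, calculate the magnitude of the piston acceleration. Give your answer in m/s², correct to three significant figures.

2.91

ω = 2π·1.02 = 6.409 rad/s
x(θ) = r cosθ + √(L² − r² sin²θ); with ω constant, a = ω²·d²x/dθ².
d²x/dθ² = −r cosθ − r²(cos2θ)/√u − r⁴ sin²2θ/(4u^{3/2}),  u = L² − r² sin²θ = 0.101023 m².
Substituting r = 0.1082 m, L = 0.3277 m, θ = 47.5°: d²x/dθ² = -0.070948 m.
a = ω²·d²x/dθ² = (6.409)²·(-0.070948) = -2.9141 m/s²;  |a| = 2.9141 m/s².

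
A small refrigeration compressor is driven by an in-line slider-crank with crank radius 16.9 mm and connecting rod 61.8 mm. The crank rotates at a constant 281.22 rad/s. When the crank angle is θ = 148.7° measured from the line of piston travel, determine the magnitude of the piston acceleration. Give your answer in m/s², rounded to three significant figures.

967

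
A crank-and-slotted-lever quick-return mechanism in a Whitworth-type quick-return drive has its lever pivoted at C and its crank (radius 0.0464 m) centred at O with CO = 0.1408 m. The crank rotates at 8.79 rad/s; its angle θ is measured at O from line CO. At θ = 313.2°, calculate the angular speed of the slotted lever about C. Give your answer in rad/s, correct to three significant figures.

1.88

ω = 8.79 rad/s
Crank pin A relative to C: A = (d + r cosθ, r sinθ); lever angle φ = atan2(r sinθ, d + r cosθ).
Differentiating tanφ: φ̇ = rω(d cosθ + r)/(d² + r² + 2dr cosθ).
d² + r² + 2dr cosθ = |CA|² = 0.0309221 m²;  d cosθ + r = +0.14278 m.
|ω_lever| = |0.0464·8.79·+0.14278| / 0.0309221 = 1.8833 rad/s.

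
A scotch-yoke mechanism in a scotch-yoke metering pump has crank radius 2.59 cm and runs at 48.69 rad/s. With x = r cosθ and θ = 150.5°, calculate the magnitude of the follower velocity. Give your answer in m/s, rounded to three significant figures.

ω = 48.69 rad/s
x = r cosθ ⇒ ẋ = −rω sinθ.
|v| = rω|sinθ| = 0.0259·48.69·|sin 150.5°| = 0.62098 m/s.

0.621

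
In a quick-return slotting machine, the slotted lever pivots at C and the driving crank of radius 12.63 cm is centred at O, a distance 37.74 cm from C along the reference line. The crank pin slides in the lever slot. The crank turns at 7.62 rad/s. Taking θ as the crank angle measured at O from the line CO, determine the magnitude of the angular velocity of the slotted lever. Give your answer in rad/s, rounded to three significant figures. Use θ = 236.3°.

0.758

ω = 7.62 rad/s
Crank pin A relative to C: A = (d + r cosθ, r sinθ); lever angle φ = atan2(r sinθ, d + r cosθ).
Differentiating tanφ: φ̇ = rω(d cosθ + r)/(d² + r² + 2dr cosθ).
d² + r² + 2dr cosθ = |CA|² = 0.105488 m²;  d cosθ + r = -0.083098 m.
|ω_lever| = |0.1263·7.62·-0.083098| / 0.105488 = 0.75813 rad/s.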